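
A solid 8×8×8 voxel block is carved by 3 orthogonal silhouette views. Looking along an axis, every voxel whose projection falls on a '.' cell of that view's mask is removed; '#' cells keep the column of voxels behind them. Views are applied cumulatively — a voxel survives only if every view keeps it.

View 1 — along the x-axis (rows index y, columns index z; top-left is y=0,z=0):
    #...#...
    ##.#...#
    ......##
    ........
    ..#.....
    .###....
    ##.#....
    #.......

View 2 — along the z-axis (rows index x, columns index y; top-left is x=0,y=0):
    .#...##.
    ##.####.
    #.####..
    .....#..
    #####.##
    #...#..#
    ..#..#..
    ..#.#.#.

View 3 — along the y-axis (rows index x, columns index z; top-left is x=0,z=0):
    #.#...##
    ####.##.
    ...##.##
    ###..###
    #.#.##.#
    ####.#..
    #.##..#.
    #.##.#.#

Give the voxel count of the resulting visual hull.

voxel count = 39

before carving: 512 voxels (8×8×8)
V1 x: intersect with YZ mask (16 set) -- 128 left
V2 z: intersect with XY mask (30 set) -- 62 left
V3 y: intersect with XZ mask (39 set) -- 39 left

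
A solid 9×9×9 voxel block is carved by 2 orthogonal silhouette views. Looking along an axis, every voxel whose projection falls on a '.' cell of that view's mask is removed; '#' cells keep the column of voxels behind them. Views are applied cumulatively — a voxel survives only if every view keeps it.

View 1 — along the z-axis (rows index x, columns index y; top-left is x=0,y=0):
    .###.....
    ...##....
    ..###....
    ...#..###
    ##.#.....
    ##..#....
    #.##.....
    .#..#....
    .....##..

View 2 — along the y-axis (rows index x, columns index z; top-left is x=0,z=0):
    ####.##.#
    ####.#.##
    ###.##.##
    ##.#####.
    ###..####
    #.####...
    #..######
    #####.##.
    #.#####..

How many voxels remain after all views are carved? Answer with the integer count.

initial block: 9^3 = 729
step 1: project along z, AND mask (25/81) → |grid| = 225
step 2: project along y, AND mask (60/81) → |grid| = 167

167 voxels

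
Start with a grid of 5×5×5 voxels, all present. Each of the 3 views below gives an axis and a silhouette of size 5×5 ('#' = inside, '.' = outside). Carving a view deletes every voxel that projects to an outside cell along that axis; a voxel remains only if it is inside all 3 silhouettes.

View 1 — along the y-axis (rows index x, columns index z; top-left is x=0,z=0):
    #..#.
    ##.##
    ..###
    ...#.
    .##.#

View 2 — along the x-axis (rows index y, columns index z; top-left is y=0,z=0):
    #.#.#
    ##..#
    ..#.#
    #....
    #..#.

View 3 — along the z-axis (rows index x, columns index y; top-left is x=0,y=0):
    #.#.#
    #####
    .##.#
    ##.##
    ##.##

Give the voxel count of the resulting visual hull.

before carving: 125 voxels (5×5×5)
step 1: project along y, AND mask (13/25) → |grid| = 65
step 2: project along x, AND mask (11/25) → |grid| = 27
step 3: project along z, AND mask (19/25) → |grid| = 21

21 voxels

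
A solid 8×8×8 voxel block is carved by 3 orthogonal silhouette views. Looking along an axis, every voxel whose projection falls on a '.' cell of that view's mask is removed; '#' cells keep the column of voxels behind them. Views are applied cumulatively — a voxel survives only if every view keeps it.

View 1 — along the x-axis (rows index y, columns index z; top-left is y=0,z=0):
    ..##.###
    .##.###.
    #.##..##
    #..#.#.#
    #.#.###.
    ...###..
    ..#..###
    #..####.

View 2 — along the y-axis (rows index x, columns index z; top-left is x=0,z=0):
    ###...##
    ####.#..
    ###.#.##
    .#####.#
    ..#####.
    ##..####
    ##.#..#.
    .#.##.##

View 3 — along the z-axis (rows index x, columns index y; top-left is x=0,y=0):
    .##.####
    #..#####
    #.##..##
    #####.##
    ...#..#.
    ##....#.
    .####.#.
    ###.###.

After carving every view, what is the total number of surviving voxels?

109 voxels

full grid |V| = 512
after view 1 [x-axis, 36 of 64 cells solid] → remaining = 288
after view 2 [y-axis, 42 of 64 cells solid] → remaining = 181
after view 3 [z-axis, 40 of 64 cells solid] → remaining = 109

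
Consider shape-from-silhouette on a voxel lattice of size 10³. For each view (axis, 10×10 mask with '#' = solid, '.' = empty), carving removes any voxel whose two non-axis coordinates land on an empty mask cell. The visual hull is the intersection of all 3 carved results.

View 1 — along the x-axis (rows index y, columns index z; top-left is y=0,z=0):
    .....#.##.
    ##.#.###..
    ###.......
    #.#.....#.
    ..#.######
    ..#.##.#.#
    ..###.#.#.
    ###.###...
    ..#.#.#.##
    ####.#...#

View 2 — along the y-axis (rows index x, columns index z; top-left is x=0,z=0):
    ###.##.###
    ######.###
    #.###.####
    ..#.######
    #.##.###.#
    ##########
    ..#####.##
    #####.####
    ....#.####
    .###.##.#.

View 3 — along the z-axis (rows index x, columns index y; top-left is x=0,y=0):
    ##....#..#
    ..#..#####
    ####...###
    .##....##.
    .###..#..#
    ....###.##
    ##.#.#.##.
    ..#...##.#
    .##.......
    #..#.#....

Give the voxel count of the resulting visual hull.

voxel count = 170

full grid |V| = 1000
V1 x: intersect with YZ mask (49 set) -- 490 left
V2 y: intersect with XZ mask (76 set) -- 378 left
V3 z: intersect with XY mask (46 set) -- 170 left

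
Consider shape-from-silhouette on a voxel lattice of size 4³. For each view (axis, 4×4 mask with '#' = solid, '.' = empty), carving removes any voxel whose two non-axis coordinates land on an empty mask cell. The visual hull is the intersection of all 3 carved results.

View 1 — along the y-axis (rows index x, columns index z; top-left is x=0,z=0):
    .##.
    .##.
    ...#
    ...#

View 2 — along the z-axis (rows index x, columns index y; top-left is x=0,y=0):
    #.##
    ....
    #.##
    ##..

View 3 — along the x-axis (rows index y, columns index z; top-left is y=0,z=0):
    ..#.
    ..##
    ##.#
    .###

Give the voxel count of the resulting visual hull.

remaining voxels: 7

initial block: 4^3 = 64
carve view 1 (along y, XZ-mask fill 6/16): 24 voxels remain
carve view 2 (along z, XY-mask fill 8/16): 11 voxels remain
carve view 3 (along x, YZ-mask fill 9/16): 7 voxels remain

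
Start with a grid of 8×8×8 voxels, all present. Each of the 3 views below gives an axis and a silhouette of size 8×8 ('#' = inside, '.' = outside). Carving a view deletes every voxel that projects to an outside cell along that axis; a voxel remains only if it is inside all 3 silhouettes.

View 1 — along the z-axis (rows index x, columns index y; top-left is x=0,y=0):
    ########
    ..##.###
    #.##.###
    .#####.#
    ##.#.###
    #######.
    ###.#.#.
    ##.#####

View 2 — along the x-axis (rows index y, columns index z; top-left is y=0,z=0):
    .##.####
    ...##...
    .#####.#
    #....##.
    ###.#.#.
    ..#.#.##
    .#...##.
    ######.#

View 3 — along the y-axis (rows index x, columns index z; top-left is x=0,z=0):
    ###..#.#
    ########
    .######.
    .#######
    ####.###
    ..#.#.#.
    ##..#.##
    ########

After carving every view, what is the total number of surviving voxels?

initial block: 8^3 = 512
step 1: project along z, AND mask (50/64) → |grid| = 400
step 2: project along x, AND mask (36/64) → |grid| = 221
step 3: project along y, AND mask (49/64) → |grid| = 171

remaining voxels: 171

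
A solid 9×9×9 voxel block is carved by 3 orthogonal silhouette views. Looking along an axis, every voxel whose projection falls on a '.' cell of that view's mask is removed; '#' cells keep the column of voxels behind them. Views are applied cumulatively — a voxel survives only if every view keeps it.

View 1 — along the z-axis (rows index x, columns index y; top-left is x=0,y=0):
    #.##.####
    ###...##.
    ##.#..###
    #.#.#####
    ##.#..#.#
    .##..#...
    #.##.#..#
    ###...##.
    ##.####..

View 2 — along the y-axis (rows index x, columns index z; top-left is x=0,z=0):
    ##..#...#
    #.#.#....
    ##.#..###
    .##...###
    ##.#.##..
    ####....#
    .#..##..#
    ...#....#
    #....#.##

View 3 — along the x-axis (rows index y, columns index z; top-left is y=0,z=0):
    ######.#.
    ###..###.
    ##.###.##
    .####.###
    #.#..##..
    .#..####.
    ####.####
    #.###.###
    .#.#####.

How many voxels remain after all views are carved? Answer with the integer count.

initial block: 9^3 = 729
[1] z-view keeps 49 columns → grid now 441
[2] y-view keeps 38 columns → grid now 208
[3] x-view keeps 57 columns → grid now 150

|visual hull| = 150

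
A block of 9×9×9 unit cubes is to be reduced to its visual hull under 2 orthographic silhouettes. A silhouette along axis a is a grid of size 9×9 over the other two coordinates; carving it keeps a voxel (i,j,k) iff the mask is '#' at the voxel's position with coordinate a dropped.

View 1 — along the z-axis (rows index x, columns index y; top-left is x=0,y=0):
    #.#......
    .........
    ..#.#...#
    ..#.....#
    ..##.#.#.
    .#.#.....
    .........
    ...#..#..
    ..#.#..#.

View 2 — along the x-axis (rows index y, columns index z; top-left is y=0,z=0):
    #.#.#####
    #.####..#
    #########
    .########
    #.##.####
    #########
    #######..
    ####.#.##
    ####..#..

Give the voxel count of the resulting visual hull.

full grid |V| = 729
  1. axis=2 (XY plane), |mask|=18  ⇒  voxels=162
  2. axis=0 (YZ plane), |mask|=65  ⇒  voxels=136

remaining voxels: 136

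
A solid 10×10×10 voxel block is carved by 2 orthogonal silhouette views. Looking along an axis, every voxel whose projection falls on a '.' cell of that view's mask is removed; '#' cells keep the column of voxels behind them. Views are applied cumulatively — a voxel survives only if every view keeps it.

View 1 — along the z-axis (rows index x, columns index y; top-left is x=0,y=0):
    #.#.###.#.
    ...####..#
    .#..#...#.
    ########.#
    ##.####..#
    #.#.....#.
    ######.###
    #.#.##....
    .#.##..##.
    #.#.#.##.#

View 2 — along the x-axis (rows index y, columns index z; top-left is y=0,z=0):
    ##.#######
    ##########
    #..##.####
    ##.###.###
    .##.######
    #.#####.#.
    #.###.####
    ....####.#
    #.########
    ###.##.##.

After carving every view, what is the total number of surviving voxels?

start: 10×10×10 = 1000 voxels
step 1: project along z, AND mask (57/100) → |grid| = 570
step 2: project along x, AND mask (78/100) → |grid| = 449

remaining voxels: 449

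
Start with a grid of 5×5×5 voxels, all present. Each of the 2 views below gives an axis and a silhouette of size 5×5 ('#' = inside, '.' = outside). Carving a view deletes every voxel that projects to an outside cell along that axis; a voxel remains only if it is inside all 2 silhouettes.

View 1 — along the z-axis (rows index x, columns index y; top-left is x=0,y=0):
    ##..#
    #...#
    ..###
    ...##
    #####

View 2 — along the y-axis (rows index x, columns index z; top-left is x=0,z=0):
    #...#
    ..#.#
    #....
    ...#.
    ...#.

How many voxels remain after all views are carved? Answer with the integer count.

start: 5×5×5 = 125 voxels
V1 z: intersect with XY mask (15 set) -- 75 left
V2 y: intersect with XZ mask (7 set) -- 20 left

|visual hull| = 20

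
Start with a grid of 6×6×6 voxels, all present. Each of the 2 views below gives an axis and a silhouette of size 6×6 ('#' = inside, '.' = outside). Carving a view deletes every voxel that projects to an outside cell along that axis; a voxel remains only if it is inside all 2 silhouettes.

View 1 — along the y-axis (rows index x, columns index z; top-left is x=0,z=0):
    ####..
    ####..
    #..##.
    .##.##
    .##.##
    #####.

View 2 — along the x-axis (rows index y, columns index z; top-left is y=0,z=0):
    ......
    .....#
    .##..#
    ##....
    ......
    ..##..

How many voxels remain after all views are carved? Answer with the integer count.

initial block: 6^3 = 216
after view 1 [y-axis, 24 of 36 cells solid] → remaining = 144
after view 2 [x-axis, 8 of 36 cells solid] → remaining = 32

voxel count = 32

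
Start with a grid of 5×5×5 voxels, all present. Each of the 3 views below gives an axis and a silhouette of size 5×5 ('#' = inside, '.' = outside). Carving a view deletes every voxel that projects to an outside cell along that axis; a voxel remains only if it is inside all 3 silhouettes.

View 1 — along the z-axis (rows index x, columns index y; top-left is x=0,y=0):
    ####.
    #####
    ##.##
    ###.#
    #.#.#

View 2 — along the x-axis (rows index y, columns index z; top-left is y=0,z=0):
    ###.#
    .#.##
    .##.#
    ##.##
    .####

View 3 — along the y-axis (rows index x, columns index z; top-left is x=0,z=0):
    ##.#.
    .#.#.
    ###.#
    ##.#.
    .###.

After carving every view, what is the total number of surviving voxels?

before carving: 125 voxels (5×5×5)
V1 z: intersect with XY mask (20 set) -- 100 left
V2 x: intersect with YZ mask (18 set) -- 72 left
V3 y: intersect with XZ mask (15 set) -- 42 left

remaining voxels: 42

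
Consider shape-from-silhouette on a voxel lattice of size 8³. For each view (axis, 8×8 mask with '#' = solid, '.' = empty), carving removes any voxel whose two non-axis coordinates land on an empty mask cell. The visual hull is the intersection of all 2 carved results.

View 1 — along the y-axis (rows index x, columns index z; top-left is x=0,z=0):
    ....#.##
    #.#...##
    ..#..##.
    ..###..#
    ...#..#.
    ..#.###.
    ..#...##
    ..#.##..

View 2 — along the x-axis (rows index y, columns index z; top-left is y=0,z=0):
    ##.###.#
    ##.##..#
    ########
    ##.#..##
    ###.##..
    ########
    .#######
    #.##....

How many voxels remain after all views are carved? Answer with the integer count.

start: 8×8×8 = 512 voxels
  1. axis=1 (XZ plane), |mask|=26  ⇒  voxels=208
  2. axis=0 (YZ plane), |mask|=47  ⇒  voxels=138

voxel count = 138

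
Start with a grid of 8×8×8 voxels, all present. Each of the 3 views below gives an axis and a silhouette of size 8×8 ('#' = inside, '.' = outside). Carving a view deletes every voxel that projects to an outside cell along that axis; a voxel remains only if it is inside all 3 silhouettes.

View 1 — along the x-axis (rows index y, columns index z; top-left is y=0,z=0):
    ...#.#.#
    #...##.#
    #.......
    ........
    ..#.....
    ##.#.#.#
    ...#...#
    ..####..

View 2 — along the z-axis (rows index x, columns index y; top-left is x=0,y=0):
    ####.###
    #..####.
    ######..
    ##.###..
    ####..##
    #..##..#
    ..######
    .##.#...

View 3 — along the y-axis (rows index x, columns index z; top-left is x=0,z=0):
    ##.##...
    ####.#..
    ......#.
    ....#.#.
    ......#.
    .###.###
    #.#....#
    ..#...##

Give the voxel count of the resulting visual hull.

voxel count = 34

full grid |V| = 512
V1 x: intersect with YZ mask (20 set) -- 160 left
V2 z: intersect with XY mask (42 set) -- 98 left
V3 y: intersect with XZ mask (25 set) -- 34 left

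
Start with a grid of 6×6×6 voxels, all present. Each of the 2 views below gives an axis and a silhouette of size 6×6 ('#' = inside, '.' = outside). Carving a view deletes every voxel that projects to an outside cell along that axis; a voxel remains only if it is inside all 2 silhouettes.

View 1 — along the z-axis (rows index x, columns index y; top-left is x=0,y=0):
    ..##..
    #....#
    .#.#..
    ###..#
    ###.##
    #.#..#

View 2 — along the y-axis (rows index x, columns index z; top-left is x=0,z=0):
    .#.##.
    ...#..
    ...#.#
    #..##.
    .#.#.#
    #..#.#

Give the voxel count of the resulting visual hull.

|visual hull| = 48

full grid |V| = 216
step 1: project along z, AND mask (18/36) → |grid| = 108
step 2: project along y, AND mask (15/36) → |grid| = 48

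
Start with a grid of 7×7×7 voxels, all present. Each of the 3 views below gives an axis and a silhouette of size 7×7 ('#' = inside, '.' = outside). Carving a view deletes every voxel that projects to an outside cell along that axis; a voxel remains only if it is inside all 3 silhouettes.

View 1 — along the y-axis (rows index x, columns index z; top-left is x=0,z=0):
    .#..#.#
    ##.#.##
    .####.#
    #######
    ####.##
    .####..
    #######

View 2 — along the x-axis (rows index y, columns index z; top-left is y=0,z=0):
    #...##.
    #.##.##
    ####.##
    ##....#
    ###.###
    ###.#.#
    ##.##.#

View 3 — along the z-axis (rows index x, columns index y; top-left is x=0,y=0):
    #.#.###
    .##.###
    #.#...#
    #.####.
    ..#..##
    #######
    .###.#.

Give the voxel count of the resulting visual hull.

initial block: 7^3 = 343
after view 1 [y-axis, 37 of 49 cells solid] → remaining = 259
after view 2 [x-axis, 33 of 49 cells solid] → remaining = 173
after view 3 [z-axis, 32 of 49 cells solid] → remaining = 113

remaining voxels: 113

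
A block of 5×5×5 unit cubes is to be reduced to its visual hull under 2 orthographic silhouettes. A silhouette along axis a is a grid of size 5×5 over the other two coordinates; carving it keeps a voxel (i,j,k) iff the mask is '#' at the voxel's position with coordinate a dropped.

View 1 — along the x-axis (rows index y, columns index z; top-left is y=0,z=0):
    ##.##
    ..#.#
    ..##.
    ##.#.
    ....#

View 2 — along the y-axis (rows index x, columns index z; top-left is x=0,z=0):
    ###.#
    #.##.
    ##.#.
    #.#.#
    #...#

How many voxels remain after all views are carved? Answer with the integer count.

35 voxels

start: 5×5×5 = 125 voxels
carve view 1 (along x, YZ-mask fill 12/25): 60 voxels remain
carve view 2 (along y, XZ-mask fill 15/25): 35 voxels remain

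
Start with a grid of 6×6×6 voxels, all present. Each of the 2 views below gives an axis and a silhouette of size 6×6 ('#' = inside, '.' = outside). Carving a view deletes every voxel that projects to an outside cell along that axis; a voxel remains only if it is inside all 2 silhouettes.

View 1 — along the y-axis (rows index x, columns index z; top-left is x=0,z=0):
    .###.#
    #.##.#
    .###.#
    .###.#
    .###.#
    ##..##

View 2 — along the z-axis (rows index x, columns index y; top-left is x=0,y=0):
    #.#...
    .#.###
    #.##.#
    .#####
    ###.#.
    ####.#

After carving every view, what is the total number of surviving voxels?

start: 6×6×6 = 216 voxels
  1. axis=1 (XZ plane), |mask|=24  ⇒  voxels=144
  2. axis=2 (XY plane), |mask|=24  ⇒  voxels=96

|visual hull| = 96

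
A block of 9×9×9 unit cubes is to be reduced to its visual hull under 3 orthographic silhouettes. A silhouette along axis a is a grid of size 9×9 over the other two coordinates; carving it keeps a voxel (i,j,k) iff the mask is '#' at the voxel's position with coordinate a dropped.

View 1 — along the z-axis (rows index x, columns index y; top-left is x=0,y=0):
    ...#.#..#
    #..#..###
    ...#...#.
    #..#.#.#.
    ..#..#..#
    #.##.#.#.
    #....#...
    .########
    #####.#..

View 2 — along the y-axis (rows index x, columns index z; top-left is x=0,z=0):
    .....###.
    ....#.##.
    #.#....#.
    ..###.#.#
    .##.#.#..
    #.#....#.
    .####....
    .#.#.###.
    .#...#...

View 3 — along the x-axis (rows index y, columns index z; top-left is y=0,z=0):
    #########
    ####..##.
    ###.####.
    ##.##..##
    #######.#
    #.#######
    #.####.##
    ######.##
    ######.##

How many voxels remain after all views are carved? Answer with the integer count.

initial block: 9^3 = 729
V1 z: intersect with XY mask (38 set) -- 342 left
V2 y: intersect with XZ mask (32 set) -- 137 left
V3 x: intersect with YZ mask (67 set) -- 109 left

voxel count = 109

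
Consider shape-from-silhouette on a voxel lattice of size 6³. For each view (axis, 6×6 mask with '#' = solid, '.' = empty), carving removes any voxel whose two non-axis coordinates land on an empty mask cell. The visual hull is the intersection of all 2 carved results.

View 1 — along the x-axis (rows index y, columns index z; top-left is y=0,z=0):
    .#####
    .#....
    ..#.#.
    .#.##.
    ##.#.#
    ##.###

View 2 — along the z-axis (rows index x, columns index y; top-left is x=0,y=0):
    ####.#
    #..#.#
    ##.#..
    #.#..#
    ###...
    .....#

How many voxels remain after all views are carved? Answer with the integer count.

initial block: 6^3 = 216
[1] x-view keeps 20 columns → grid now 120
[2] z-view keeps 18 columns → grid now 63

remaining voxels: 63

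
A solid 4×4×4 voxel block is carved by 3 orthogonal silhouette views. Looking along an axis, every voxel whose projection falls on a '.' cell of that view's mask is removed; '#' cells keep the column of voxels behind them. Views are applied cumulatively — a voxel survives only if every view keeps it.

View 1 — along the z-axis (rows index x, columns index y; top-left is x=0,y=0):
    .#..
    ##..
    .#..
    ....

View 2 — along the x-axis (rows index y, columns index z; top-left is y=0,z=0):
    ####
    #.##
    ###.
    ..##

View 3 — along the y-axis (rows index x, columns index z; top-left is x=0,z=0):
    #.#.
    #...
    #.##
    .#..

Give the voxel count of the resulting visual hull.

full grid |V| = 64
carve view 1 (along z, XY-mask fill 4/16): 16 voxels remain
carve view 2 (along x, YZ-mask fill 12/16): 13 voxels remain
carve view 3 (along y, XZ-mask fill 7/16): 7 voxels remain

|visual hull| = 7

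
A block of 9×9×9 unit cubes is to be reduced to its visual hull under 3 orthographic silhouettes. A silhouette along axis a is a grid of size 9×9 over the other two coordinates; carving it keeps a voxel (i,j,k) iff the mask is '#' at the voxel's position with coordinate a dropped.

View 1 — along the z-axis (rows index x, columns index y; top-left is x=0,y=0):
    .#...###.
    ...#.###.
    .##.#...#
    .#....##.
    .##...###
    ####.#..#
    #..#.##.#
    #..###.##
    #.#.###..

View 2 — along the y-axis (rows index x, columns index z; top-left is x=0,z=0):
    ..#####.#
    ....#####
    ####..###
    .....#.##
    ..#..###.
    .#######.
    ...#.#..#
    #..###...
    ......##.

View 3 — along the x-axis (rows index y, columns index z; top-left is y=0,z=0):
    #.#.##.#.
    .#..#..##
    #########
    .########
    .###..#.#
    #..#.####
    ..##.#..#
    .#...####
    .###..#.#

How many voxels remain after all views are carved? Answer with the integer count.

initial block: 9^3 = 729
step 1: project along z, AND mask (42/81) → |grid| = 378
step 2: project along y, AND mask (41/81) → |grid| = 192
step 3: project along x, AND mask (51/81) → |grid| = 126

126 voxels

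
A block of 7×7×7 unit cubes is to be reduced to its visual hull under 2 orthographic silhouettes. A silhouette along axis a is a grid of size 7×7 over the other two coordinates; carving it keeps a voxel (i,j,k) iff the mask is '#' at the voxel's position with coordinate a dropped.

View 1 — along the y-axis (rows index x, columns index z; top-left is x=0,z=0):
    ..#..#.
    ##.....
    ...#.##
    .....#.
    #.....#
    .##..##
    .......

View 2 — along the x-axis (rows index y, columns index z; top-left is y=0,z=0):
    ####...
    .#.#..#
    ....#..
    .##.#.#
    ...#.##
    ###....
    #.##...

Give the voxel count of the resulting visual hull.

voxel count = 39

start: 7×7×7 = 343 voxels
[1] y-view keeps 14 columns → grid now 98
[2] x-view keeps 21 columns → grid now 39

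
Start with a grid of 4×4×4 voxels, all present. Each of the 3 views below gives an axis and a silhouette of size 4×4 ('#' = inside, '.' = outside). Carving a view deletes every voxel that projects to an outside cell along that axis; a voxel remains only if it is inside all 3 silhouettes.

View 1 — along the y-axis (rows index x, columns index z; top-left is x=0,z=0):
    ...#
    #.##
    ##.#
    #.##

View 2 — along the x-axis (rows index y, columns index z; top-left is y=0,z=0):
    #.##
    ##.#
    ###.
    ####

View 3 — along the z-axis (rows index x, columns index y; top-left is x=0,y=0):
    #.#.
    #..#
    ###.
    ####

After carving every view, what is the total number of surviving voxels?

24 voxels

full grid |V| = 64
  1. axis=1 (XZ plane), |mask|=10  ⇒  voxels=40
  2. axis=0 (YZ plane), |mask|=13  ⇒  voxels=33
  3. axis=2 (XY plane), |mask|=11  ⇒  voxels=24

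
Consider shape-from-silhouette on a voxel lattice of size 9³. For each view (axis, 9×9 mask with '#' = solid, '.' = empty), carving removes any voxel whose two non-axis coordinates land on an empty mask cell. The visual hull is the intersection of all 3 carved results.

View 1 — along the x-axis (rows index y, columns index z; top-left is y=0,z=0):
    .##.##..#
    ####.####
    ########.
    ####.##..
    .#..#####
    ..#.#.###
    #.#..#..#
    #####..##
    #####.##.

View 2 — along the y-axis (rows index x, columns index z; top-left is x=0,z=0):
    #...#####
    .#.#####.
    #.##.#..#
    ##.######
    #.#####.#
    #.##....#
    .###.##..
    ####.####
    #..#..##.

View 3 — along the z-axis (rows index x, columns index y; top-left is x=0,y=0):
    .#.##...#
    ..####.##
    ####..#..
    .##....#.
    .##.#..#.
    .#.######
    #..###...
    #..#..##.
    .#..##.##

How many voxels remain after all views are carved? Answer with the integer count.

start: 9×9×9 = 729 voxels
[1] x-view keeps 56 columns → grid now 504
[2] y-view keeps 53 columns → grid now 324
[3] z-view keeps 42 columns → grid now 173

|visual hull| = 173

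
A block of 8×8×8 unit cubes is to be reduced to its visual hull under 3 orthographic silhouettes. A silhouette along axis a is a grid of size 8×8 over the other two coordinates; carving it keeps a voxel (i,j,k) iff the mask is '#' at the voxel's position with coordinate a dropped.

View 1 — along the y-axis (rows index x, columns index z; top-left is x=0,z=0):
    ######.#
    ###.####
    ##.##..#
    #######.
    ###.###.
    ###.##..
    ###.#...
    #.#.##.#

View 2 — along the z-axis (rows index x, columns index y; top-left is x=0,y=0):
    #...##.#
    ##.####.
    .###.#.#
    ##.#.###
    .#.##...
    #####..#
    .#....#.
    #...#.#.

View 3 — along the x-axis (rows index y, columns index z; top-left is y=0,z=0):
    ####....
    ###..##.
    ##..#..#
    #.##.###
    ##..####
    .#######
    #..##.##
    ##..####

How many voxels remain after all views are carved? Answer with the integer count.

initial block: 8^3 = 512
[1] y-view keeps 46 columns → grid now 368
[2] z-view keeps 35 columns → grid now 208
[3] x-view keeps 43 columns → grid now 144

|visual hull| = 144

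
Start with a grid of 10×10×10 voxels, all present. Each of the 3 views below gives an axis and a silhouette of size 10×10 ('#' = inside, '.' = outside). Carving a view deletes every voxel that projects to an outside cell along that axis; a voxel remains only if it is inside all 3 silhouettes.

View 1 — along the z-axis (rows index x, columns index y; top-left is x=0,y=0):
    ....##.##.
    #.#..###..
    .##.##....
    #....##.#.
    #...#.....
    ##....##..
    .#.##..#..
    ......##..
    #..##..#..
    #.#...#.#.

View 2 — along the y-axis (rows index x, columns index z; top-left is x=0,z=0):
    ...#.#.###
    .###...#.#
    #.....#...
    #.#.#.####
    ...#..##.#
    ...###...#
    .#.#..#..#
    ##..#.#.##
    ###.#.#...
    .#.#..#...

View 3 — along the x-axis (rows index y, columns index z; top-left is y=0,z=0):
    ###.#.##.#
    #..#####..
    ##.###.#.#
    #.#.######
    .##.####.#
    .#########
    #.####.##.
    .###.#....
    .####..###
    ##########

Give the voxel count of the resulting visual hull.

voxel count = 111

initial block: 10^3 = 1000
[1] z-view keeps 37 columns → grid now 370
[2] y-view keeps 45 columns → grid now 165
[3] x-view keeps 72 columns → grid now 111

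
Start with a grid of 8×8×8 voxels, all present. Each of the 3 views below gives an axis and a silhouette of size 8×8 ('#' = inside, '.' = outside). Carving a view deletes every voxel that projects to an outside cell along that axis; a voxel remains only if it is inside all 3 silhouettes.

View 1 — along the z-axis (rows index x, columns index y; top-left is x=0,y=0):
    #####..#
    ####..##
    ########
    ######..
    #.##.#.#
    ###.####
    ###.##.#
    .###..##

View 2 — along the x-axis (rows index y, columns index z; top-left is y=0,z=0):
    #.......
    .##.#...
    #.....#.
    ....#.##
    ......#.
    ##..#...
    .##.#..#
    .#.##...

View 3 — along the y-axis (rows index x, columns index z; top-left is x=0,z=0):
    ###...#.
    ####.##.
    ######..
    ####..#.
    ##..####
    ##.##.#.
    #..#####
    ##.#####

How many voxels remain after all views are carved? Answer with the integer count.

before carving: 512 voxels (8×8×8)
V1 z: intersect with XY mask (49 set) -- 392 left
V2 x: intersect with YZ mask (20 set) -- 119 left
V3 y: intersect with XZ mask (45 set) -- 89 left

voxel count = 89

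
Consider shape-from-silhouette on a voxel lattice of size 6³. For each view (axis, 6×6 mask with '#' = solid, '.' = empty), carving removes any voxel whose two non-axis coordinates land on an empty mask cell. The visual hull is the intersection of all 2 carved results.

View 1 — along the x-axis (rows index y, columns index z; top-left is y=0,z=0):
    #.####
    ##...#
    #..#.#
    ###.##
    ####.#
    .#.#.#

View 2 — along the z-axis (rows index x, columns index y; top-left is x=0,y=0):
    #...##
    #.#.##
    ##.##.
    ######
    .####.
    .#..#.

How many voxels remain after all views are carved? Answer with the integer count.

remaining voxels: 95

initial block: 6^3 = 216
[1] x-view keeps 24 columns → grid now 144
[2] z-view keeps 23 columns → grid now 95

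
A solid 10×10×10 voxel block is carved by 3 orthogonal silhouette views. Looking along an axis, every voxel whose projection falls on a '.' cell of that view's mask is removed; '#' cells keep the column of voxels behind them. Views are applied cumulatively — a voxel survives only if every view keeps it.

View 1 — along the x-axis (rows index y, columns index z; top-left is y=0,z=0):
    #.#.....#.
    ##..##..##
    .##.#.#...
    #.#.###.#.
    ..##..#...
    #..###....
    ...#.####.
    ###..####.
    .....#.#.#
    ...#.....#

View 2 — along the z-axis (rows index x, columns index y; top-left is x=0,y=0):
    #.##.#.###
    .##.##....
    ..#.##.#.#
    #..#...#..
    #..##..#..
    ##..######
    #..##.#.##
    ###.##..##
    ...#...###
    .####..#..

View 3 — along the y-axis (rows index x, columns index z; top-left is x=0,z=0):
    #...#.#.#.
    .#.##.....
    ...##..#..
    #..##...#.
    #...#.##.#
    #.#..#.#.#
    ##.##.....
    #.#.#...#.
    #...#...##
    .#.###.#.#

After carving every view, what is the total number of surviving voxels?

initial block: 10^3 = 1000
  1. axis=0 (YZ plane), |mask|=43  ⇒  voxels=430
  2. axis=2 (XY plane), |mask|=53  ⇒  voxels=225
  3. axis=1 (XZ plane), |mask|=42  ⇒  voxels=95

voxel count = 95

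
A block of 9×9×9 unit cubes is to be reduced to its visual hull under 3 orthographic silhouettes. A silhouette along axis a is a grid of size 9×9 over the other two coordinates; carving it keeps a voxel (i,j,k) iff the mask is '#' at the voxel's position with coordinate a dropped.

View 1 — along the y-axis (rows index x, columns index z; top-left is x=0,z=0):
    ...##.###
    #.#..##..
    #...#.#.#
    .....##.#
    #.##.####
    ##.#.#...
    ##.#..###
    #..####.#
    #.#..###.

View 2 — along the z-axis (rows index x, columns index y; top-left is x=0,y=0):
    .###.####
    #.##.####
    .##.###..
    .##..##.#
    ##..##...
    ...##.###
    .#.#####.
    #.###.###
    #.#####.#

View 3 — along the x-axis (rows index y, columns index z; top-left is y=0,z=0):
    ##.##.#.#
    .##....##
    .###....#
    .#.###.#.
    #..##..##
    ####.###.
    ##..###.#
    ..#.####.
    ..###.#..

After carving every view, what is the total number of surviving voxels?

144 voxels

full grid |V| = 729
step 1: project along y, AND mask (44/81) → |grid| = 396
step 2: project along z, AND mask (53/81) → |grid| = 259
step 3: project along x, AND mask (46/81) → |grid| = 144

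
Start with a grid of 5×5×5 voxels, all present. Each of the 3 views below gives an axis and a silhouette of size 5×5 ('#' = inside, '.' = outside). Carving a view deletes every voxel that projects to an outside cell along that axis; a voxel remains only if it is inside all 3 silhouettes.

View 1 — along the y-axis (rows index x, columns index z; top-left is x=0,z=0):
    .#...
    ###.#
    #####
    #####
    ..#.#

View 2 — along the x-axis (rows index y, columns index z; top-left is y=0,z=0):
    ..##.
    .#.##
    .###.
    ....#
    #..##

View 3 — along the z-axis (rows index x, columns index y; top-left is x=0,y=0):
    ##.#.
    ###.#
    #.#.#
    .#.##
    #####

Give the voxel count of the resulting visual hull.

remaining voxels: 28

before carving: 125 voxels (5×5×5)
  1. axis=1 (XZ plane), |mask|=17  ⇒  voxels=85
  2. axis=0 (YZ plane), |mask|=12  ⇒  voxels=39
  3. axis=2 (XY plane), |mask|=18  ⇒  voxels=28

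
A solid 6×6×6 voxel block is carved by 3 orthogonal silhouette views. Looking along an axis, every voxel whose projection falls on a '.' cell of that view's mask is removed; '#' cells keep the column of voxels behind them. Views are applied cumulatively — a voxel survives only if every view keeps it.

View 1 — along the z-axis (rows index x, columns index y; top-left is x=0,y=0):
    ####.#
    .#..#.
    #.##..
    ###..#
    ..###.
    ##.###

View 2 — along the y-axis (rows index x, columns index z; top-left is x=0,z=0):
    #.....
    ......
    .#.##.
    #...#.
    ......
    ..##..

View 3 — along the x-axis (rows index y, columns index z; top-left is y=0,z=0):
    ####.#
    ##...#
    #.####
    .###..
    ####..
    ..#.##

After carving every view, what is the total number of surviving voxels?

initial block: 6^3 = 216
step 1: project along z, AND mask (22/36) → |grid| = 132
step 2: project along y, AND mask (8/36) → |grid| = 32
step 3: project along x, AND mask (23/36) → |grid| = 21

21 voxels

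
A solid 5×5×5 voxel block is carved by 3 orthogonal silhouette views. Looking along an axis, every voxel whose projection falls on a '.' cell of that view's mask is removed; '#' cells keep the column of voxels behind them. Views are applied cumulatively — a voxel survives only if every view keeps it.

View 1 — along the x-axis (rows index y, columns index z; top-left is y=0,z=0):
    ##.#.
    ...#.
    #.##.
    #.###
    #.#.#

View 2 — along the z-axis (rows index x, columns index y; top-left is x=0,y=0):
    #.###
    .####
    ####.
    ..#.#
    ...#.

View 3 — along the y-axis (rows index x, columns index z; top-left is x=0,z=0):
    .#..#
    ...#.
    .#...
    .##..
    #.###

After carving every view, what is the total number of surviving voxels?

remaining voxels: 13

before carving: 125 voxels (5×5×5)
[1] x-view keeps 14 columns → grid now 70
[2] z-view keeps 15 columns → grid now 45
[3] y-view keeps 10 columns → grid now 13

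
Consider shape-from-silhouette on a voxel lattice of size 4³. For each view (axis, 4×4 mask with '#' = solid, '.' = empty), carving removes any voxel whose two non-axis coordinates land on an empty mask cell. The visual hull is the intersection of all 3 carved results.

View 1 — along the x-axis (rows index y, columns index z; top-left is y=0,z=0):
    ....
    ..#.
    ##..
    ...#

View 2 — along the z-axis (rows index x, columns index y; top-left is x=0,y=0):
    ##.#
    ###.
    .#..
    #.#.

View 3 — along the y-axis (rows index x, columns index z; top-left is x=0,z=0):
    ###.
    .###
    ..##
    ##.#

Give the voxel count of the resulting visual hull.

6 voxels

before carving: 64 voxels (4×4×4)
V1 x: intersect with YZ mask (4 set) -- 16 left
V2 z: intersect with XY mask (9 set) -- 8 left
V3 y: intersect with XZ mask (11 set) -- 6 left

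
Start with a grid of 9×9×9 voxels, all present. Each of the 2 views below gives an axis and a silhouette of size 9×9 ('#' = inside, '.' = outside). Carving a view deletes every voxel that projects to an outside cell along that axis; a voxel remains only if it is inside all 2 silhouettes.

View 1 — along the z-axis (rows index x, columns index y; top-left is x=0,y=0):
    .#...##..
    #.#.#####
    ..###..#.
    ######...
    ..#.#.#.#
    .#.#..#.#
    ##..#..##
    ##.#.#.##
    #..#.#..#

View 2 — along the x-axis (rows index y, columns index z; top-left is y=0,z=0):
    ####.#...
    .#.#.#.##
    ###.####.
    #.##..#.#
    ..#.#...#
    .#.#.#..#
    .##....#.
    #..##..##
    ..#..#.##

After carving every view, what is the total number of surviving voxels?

194 voxels

full grid |V| = 729
step 1: project along z, AND mask (43/81) → |grid| = 387
step 2: project along x, AND mask (41/81) → |grid| = 194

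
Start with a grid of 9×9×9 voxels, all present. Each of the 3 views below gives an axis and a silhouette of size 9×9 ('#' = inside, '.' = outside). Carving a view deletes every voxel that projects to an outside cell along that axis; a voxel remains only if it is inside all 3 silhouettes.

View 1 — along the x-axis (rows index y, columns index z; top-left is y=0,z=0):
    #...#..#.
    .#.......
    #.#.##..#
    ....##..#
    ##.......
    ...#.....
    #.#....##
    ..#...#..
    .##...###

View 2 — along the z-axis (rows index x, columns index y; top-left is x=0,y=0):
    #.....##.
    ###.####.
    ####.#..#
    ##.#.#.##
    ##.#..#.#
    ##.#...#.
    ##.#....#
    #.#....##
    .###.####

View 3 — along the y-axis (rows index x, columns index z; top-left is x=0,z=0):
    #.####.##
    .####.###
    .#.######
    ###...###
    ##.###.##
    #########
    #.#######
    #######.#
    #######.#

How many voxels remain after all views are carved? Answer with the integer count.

initial block: 9^3 = 729
V1 x: intersect with YZ mask (26 set) -- 234 left
V2 z: intersect with XY mask (46 set) -- 133 left
V3 y: intersect with XZ mask (67 set) -- 110 left

remaining voxels: 110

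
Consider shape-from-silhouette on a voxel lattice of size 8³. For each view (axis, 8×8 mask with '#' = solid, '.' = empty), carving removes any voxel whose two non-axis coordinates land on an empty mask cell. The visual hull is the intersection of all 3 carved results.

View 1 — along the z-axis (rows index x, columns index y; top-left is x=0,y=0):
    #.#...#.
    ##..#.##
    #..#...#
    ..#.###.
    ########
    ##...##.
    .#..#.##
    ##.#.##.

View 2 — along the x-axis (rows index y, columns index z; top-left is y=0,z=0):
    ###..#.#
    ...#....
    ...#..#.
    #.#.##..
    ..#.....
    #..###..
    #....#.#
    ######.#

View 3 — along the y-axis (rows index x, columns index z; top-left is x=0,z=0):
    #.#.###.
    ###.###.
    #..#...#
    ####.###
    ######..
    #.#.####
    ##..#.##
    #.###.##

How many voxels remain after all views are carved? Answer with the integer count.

voxel count = 84

before carving: 512 voxels (8×8×8)
step 1: project along z, AND mask (36/64) → |grid| = 288
step 2: project along x, AND mask (27/64) → |grid| = 122
step 3: project along y, AND mask (44/64) → |grid| = 84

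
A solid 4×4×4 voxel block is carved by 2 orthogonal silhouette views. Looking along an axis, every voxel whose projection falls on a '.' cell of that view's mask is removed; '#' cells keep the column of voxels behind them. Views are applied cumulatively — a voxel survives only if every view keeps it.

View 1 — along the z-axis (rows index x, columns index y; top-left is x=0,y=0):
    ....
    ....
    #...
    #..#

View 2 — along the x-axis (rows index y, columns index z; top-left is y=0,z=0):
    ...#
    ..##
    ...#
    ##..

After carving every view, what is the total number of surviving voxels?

|visual hull| = 4

initial block: 4^3 = 64
  1. axis=2 (XY plane), |mask|=3  ⇒  voxels=12
  2. axis=0 (YZ plane), |mask|=6  ⇒  voxels=4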